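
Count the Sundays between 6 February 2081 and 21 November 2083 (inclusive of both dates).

146

6 February 2081 is a Thursday.
From 6 February 2081 to 21 November 2083 is 1019 days inclusive.
1019 = 7 × 145 + 4, so there are 145 full weeks plus 4 extra days.
Each full week contributes one Sunday: 145 so far.
The 4 extra days are Thursday, Friday, Saturday, Sunday — 1 of them qualifies.
Total: 145 + 1 = 146.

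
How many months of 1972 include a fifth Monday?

4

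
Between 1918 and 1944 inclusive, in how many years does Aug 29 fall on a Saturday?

4

Day of week of August 29 in each year:
1918: Thu, 1919: Fri, 1920: Sun, 1921: Mon, 1922: Tue, 1923: Wed, 1924: Fri, 1925: Sat ✓, 1926: Sun, 1927: Mon, 1928: Wed, 1929: Thu, 1930: Fri, 1931: Sat ✓, 1932: Mon, 1933: Tue, 1934: Wed, 1935: Thu, 1936: Sat ✓, 1937: Sun, 1938: Mon, 1939: Tue, 1940: Thu, 1941: Fri, 1942: Sat ✓, 1943: Sun, 1944: Tue
Saturdays: 1925, 1931, 1936, 1942.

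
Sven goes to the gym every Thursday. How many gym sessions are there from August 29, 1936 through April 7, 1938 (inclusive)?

August 29, 1936 is a Saturday.
The range spans 587 days (inclusive of both endpoints).
587 = 7 × 83 + 6, so there are 83 full weeks plus 6 extra days.
Each full week contributes one Thursday: 83 so far.
The 6 extra days are Sat, Sun, Mon, Tue, Wed, Thu — 1 of them qualifies.
Total: 83 + 1 = 84.

84 Thursdays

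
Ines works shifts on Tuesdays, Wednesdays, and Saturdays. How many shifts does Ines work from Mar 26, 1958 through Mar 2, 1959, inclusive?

146

Mar 26, 1958 is a Wednesday.
From Mar 26, 1958 to Mar 2, 1959 is 342 days inclusive.
342 = 7 × 48 + 6, so there are 48 full weeks plus 6 extra days.
Each full week contributes 3 days from the set (Tue, Wed, Sat): 48 × 3 = 144.
The 6 extra days are Wednesday, Thursday, Friday, Saturday, Sunday, Monday — 2 of them qualify.
Total: 144 + 2 = 146.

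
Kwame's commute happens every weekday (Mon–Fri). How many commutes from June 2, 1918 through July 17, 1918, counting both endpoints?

June 2, 1918 is a Sunday.
That's 46 days from start to end, counting both.
46 = 7 × 6 + 4, so there are 6 full weeks plus 4 extra days.
Each full week contributes 5 weekdays (Mon–Fri): 6 × 5 = 30.
The 4 extra days are Sun, Mon, Tue, Wed — 3 of them qualify.
Total: 30 + 3 = 33.

33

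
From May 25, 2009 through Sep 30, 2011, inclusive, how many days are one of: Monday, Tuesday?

246

May 25, 2009 is a Monday.
The range spans 859 days (inclusive of both endpoints).
859 = 7 × 122 + 5, so there are 122 full weeks plus 5 extra days.
Each full week contributes 2 days from the set (Mon, Tue): 122 × 2 = 244.
The 5 extra days are Monday, Tuesday, Wednesday, Thursday, Friday — 2 of them qualify.
Total: 244 + 2 = 246.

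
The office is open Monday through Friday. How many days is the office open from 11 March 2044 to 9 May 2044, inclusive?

11 March 2044 is a Friday.
The range spans 60 days (inclusive of both endpoints).
60 = 7 × 8 + 4, so there are 8 full weeks plus 4 extra days.
Each full week contributes 5 weekdays (Mon–Fri): 8 × 5 = 40.
The 4 extra days are Fri, Sat, Sun, Mon — 2 of them qualify.
Total: 40 + 2 = 42.

42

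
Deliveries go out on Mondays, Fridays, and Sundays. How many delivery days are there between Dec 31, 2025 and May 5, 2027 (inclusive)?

210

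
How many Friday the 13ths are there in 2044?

1

The 13th falls on a Friday when the month's 13th has weekday Fri.
Jan 13 is Wed; Feb 13 is Sat; Mar 13 is Sun; Apr 13 is Wed; May 13 is Fri ✓; Jun 13 is Mon; Jul 13 is Wed; Aug 13 is Sat; Sep 13 is Tue; Oct 13 is Thu; Nov 13 is Sun; Dec 13 is Tue.
Friday the 13ths: May.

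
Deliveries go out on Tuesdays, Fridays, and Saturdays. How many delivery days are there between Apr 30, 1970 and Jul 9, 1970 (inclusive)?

Apr 30, 1970 is a Thursday.
The range spans 71 days (inclusive of both endpoints).
71 = 7 × 10 + 1, so there are 10 full weeks plus 1 extra day.
Each full week contributes 3 days from the set (Tue, Fri, Sat): 10 × 3 = 30.
The 1 extra day is Thursday — none qualify.
Total: 30 + 0 = 30.

30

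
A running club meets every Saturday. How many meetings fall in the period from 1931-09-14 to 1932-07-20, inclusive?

44 Saturdays

1931-09-14 is a Monday.
From 1931-09-14 to 1932-07-20 is 311 days inclusive.
311 = 7 × 44 + 3, so there are 44 full weeks plus 3 extra days.
Each full week contributes one Saturday: 44 so far.
The 3 extra days are Monday, Tuesday, Wednesday — none qualify.
Total: 44 + 0 = 44.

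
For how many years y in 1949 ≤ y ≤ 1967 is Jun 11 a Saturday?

4

Day of week of June 11 in each year:
1949: Sat ✓, 1950: Sun, 1951: Mon, 1952: Wed, 1953: Thu, 1954: Fri, 1955: Sat ✓, 1956: Mon, 1957: Tue, 1958: Wed, 1959: Thu, 1960: Sat ✓, 1961: Sun, 1962: Mon, 1963: Tue, 1964: Thu, 1965: Fri, 1966: Sat ✓, 1967: Sun
Saturdays: 1949, 1955, 1960, 1966.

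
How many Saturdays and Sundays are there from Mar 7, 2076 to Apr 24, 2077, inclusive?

Mar 7, 2076 is a Saturday.
From Mar 7, 2076 to Apr 24, 2077 is 414 days inclusive.
414 = 7 × 59 + 1, so there are 59 full weeks plus 1 extra day.
Each full week contributes 2 weekend days (Sat, Sun): 59 × 2 = 118.
The 1 extra day is Saturday — 1 of them qualifies.
Total: 118 + 1 = 119.

119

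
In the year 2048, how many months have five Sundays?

4

A month has five Sundays exactly when Sunday falls within its first (length − 28) days.
Jan: 31 days, starts Wed → 5 of Wed, Thu, Fri
Feb: 29 days, starts Sat → 5 of Sat
Mar: 31 days, starts Sun → 5 of Sun, Mon, Tue ✓
Apr: 30 days, starts Wed → 5 of Wed, Thu
May: 31 days, starts Fri → 5 of Fri, Sat, Sun ✓
Jun: 30 days, starts Mon → 5 of Mon, Tue
Jul: 31 days, starts Wed → 5 of Wed, Thu, Fri
Aug: 31 days, starts Sat → 5 of Sat, Sun, Mon ✓
Sep: 30 days, starts Tue → 5 of Tue, Wed
Oct: 31 days, starts Thu → 5 of Thu, Fri, Sat
Nov: 30 days, starts Sun → 5 of Sun, Mon ✓
Dec: 31 days, starts Tue → 5 of Tue, Wed, Thu
Months with five Sundays: Mar, May, Aug, Nov.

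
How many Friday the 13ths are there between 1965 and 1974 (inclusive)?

Friday-the-13ths by year:
1965: Aug
1966: May
1967: Jan, Oct
1968: Sep, Dec
1969: Jun
1970: Feb, Mar, Nov
1971: Aug
1972: Oct
1973: Apr, Jul
1974: Sep, Dec

16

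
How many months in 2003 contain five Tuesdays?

4

A month has five Tuesdays exactly when Tuesday falls within its first (length − 28) days.
Jan: 31 days, starts Wed → 5 of Wed, Thu, Fri
Feb: 28 days, starts Sat → 5 of (none)
Mar: 31 days, starts Sat → 5 of Sat, Sun, Mon
Apr: 30 days, starts Tue → 5 of Tue, Wed ✓
May: 31 days, starts Thu → 5 of Thu, Fri, Sat
Jun: 30 days, starts Sun → 5 of Sun, Mon
Jul: 31 days, starts Tue → 5 of Tue, Wed, Thu ✓
Aug: 31 days, starts Fri → 5 of Fri, Sat, Sun
Sep: 30 days, starts Mon → 5 of Mon, Tue ✓
Oct: 31 days, starts Wed → 5 of Wed, Thu, Fri
Nov: 30 days, starts Sat → 5 of Sat, Sun
Dec: 31 days, starts Mon → 5 of Mon, Tue, Wed ✓
Months with five Tuesdays: Apr, Jul, Sep, Dec.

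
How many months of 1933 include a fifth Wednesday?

4

A month has five Wednesdays exactly when Wednesday falls within its first (length − 28) days.
Jan: 31 days, starts Sun → 5 of Sun, Mon, Tue
Feb: 28 days, starts Wed → 5 of (none)
Mar: 31 days, starts Wed → 5 of Wed, Thu, Fri ✓
Apr: 30 days, starts Sat → 5 of Sat, Sun
May: 31 days, starts Mon → 5 of Mon, Tue, Wed ✓
Jun: 30 days, starts Thu → 5 of Thu, Fri
Jul: 31 days, starts Sat → 5 of Sat, Sun, Mon
Aug: 31 days, starts Tue → 5 of Tue, Wed, Thu ✓
Sep: 30 days, starts Fri → 5 of Fri, Sat
Oct: 31 days, starts Sun → 5 of Sun, Mon, Tue
Nov: 30 days, starts Wed → 5 of Wed, Thu ✓
Dec: 31 days, starts Fri → 5 of Fri, Sat, Sun
Months with five Wednesdays: Mar, May, Aug, Nov.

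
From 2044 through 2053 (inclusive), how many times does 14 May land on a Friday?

1

Day of week of May 14 in each year:
2044: Sat, 2045: Sun, 2046: Mon, 2047: Tue, 2048: Thu, 2049: Fri ✓, 2050: Sat, 2051: Sun, 2052: Tue, 2053: Wed
Fridays: 2049.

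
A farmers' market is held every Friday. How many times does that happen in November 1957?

5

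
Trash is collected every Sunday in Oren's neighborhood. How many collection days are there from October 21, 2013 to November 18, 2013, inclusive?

October 21, 2013 is a Monday.
That's 29 days from start to end, counting both.
29 = 7 × 4 + 1, so there are 4 full weeks plus 1 extra day.
Each full week contributes one Sunday: 4 so far.
The 1 extra day is Monday — none qualify.
Total: 4 + 0 = 4.

4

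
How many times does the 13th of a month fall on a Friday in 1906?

The 13th falls on a Friday when the month's 13th has weekday Fri.
Jan 13 is Sat; Feb 13 is Tue; Mar 13 is Tue; Apr 13 is Fri ✓; May 13 is Sun; Jun 13 is Wed; Jul 13 is Fri ✓; Aug 13 is Mon; Sep 13 is Thu; Oct 13 is Sat; Nov 13 is Tue; Dec 13 is Thu.
Friday the 13ths: Apr, Jul.

2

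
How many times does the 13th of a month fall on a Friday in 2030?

2

The 13th falls on a Friday when the month's 13th has weekday Fri.
Jan 13 is Sun; Feb 13 is Wed; Mar 13 is Wed; Apr 13 is Sat; May 13 is Mon; Jun 13 is Thu; Jul 13 is Sat; Aug 13 is Tue; Sep 13 is Fri ✓; Oct 13 is Sun; Nov 13 is Wed; Dec 13 is Fri ✓.
Friday the 13ths: Sep, Dec.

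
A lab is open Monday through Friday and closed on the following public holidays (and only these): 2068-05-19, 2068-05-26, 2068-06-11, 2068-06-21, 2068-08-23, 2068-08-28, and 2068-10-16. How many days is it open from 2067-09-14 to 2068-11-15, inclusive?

2067-09-14 is a Wednesday.
From 2067-09-14 to 2068-11-15 is 429 days inclusive.
429 = 7 × 61 + 2, so there are 61 full weeks plus 2 extra days.
Each full week contributes 5 weekdays (Mon–Fri): 61 × 5 = 305.
The 2 extra days are Wed, Thu — 2 of them qualify.
Total: 305 + 2 = 307.
Holidays: 2068-05-19 (Sat); 2068-05-26 (Sat); 2068-06-11 (Mon); 2068-06-21 (Thu); 2068-08-23 (Thu); 2068-08-28 (Tue); 2068-10-16 (Tue).
5 of the 7 holidays fall on weekdays; the rest are weekends and were already excluded.
Business days: 307 − 5 = 302.

302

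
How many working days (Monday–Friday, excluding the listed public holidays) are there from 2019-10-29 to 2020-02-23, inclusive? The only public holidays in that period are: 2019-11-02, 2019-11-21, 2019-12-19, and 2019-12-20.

81

2019-10-29 is a Tuesday.
That's 118 days from start to end, counting both.
118 = 7 × 16 + 6, so there are 16 full weeks plus 6 extra days.
Each full week contributes 5 weekdays (Mon–Fri): 16 × 5 = 80.
The 6 extra days are Tuesday, Wednesday, Thursday, Friday, Saturday, Sunday — 4 of them qualify.
Total: 80 + 4 = 84.
Holidays: 2019-11-02 (Sat); 2019-11-21 (Thu); 2019-12-19 (Thu); 2019-12-20 (Fri).
3 of the 4 holidays fall on weekdays; the rest are weekends and were already excluded.
Business days: 84 − 3 = 81.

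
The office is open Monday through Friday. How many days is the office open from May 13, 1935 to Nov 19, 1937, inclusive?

660 weekdays

May 13, 1935 is a Monday.
That's 922 days from start to end, counting both.
922 = 7 × 131 + 5, so there are 131 full weeks plus 5 extra days.
Each full week contributes 5 weekdays (Mon–Fri): 131 × 5 = 655.
The 5 extra days are Mon, Tue, Wed, Thu, Fri — 5 of them qualify.
Total: 655 + 5 = 660.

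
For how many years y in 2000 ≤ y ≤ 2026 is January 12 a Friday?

4

Day of week of January 12 in each year:
2000: Wed, 2001: Fri ✓, 2002: Sat, 2003: Sun, 2004: Mon, 2005: Wed, 2006: Thu, 2007: Fri ✓, 2008: Sat, 2009: Mon, 2010: Tue, 2011: Wed, 2012: Thu, 2013: Sat, 2014: Sun, 2015: Mon, 2016: Tue, 2017: Thu, 2018: Fri ✓, 2019: Sat, 2020: Sun, 2021: Tue, 2022: Wed, 2023: Thu, 2024: Fri ✓, 2025: Sun, 2026: Mon
Fridays: 2001, 2007, 2018, 2024.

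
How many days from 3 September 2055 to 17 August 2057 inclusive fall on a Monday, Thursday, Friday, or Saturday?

409

3 September 2055 is a Friday.
The range spans 715 days (inclusive of both endpoints).
715 = 7 × 102 + 1, so there are 102 full weeks plus 1 extra day.
Each full week contributes 4 days from the set (Mon, Thu, Fri, Sat): 102 × 4 = 408.
The 1 extra day is Fri — 1 of them qualifies.
Total: 408 + 1 = 409.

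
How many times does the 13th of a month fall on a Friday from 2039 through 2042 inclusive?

Friday-the-13ths by year:
2039: May
2040: Jan, Apr, Jul
2041: Sep, Dec
2042: Jun

7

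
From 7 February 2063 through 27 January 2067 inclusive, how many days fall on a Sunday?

7 February 2063 is a Wednesday.
That's 1451 days from start to end, counting both.
1451 = 7 × 207 + 2, so there are 207 full weeks plus 2 extra days.
Each full week contributes one Sunday: 207 so far.
The 2 extra days are Wednesday, Thursday — none qualify.
Total: 207 + 0 = 207.

207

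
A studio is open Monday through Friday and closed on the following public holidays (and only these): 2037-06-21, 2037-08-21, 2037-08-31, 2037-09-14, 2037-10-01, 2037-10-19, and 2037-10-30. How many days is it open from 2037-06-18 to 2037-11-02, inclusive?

92

2037-06-18 is a Thursday.
That's 138 days from start to end, counting both.
138 = 7 × 19 + 5, so there are 19 full weeks plus 5 extra days.
Each full week contributes 5 weekdays (Mon–Fri): 19 × 5 = 95.
The 5 extra days are Thu, Fri, Sat, Sun, Mon — 3 of them qualify.
Total: 95 + 3 = 98.
Holidays: 2037-06-21 (Sun); 2037-08-21 (Fri); 2037-08-31 (Mon); 2037-09-14 (Mon); 2037-10-01 (Thu); 2037-10-19 (Mon); 2037-10-30 (Fri).
6 of the 7 holidays fall on weekdays; the rest are weekends and were already excluded.
Business days: 98 − 6 = 92.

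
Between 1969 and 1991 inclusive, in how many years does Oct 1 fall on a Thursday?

3

Day of week of October 1 in each year:
1969: Wed, 1970: Thu ✓, 1971: Fri, 1972: Sun, 1973: Mon, 1974: Tue, 1975: Wed, 1976: Fri, 1977: Sat, 1978: Sun, 1979: Mon, 1980: Wed, 1981: Thu ✓, 1982: Fri, 1983: Sat, 1984: Mon, 1985: Tue, 1986: Wed, 1987: Thu ✓, 1988: Sat, 1989: Sun, 1990: Mon, 1991: Tue
Thursdays: 1970, 1981, 1987.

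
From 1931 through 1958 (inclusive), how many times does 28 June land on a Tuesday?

4

Day of week of June 28 in each year:
1931: Sun, 1932: Tue ✓, 1933: Wed, 1934: Thu, 1935: Fri, 1936: Sun, 1937: Mon, 1938: Tue ✓, 1939: Wed, 1940: Fri, 1941: Sat, 1942: Sun, 1943: Mon, 1944: Wed, 1945: Thu, 1946: Fri, 1947: Sat, 1948: Mon, 1949: Tue ✓, 1950: Wed, 1951: Thu, 1952: Sat, 1953: Sun, 1954: Mon, 1955: Tue ✓, 1956: Thu, 1957: Fri, 1958: Sat
Tuesdays: 1932, 1938, 1949, 1955.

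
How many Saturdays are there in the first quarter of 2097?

13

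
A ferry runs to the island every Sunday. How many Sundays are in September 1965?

4

1 September 1965 is a Wednesday.
That's 30 days from start to end, counting both.
30 = 7 × 4 + 2, so there are 4 full weeks plus 2 extra days.
Each full week contributes one Sunday: 4 so far.
The 2 extra days are Wed, Thu — none qualify.
Total: 4 + 0 = 4.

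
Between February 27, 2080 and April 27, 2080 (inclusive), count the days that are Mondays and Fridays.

February 27, 2080 is a Tuesday.
The range spans 61 days (inclusive of both endpoints).
61 = 7 × 8 + 5, so there are 8 full weeks plus 5 extra days.
Each full week contributes 2 days from the set (Mon, Fri): 8 × 2 = 16.
The 5 extra days are Tue, Wed, Thu, Fri, Sat — 1 of them qualifies.
Total: 16 + 1 = 17.

17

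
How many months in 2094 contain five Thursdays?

A month has five Thursdays exactly when Thursday falls within its first (length − 28) days.
Jan: 31 days, starts Fri → 5 of Fri, Sat, Sun
Feb: 28 days, starts Mon → 5 of (none)
Mar: 31 days, starts Mon → 5 of Mon, Tue, Wed
Apr: 30 days, starts Thu → 5 of Thu, Fri ✓
May: 31 days, starts Sat → 5 of Sat, Sun, Mon
Jun: 30 days, starts Tue → 5 of Tue, Wed
Jul: 31 days, starts Thu → 5 of Thu, Fri, Sat ✓
Aug: 31 days, starts Sun → 5 of Sun, Mon, Tue
Sep: 30 days, starts Wed → 5 of Wed, Thu ✓
Oct: 31 days, starts Fri → 5 of Fri, Sat, Sun
Nov: 30 days, starts Mon → 5 of Mon, Tue
Dec: 31 days, starts Wed → 5 of Wed, Thu, Fri ✓
Months with five Thursdays: Apr, Jul, Sep, Dec.

4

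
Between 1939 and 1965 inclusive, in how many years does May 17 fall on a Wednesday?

Day of week of May 17 in each year:
1939: Wed ✓, 1940: Fri, 1941: Sat, 1942: Sun, 1943: Mon, 1944: Wed ✓, 1945: Thu, 1946: Fri, 1947: Sat, 1948: Mon, 1949: Tue, 1950: Wed ✓, 1951: Thu, 1952: Sat, 1953: Sun, 1954: Mon, 1955: Tue, 1956: Thu, 1957: Fri, 1958: Sat, 1959: Sun, 1960: Tue, 1961: Wed ✓, 1962: Thu, 1963: Fri, 1964: Sun, 1965: Mon
Wednesdays: 1939, 1944, 1950, 1961.

4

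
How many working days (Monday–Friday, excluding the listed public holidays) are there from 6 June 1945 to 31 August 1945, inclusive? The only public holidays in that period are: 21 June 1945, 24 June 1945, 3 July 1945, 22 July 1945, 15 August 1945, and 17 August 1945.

6 June 1945 is a Wednesday.
That's 87 days from start to end, counting both.
87 = 7 × 12 + 3, so there are 12 full weeks plus 3 extra days.
Each full week contributes 5 weekdays (Mon–Fri): 12 × 5 = 60.
The 3 extra days are Wed, Thu, Fri — 3 of them qualify.
Total: 60 + 3 = 63.
Holidays: 21 June 1945 (Thu); 24 June 1945 (Sun); 3 July 1945 (Tue); 22 July 1945 (Sun); 15 August 1945 (Wed); 17 August 1945 (Fri).
4 of the 6 holidays fall on weekdays; the rest are weekends and were already excluded.
Business days: 63 − 4 = 59.

59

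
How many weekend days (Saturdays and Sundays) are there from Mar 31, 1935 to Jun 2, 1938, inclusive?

331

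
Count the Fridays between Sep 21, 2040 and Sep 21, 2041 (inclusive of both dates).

53 Fridays

Sep 21, 2040 is a Friday.
From Sep 21, 2040 to Sep 21, 2041 is 366 days inclusive.
366 = 7 × 52 + 2, so there are 52 full weeks plus 2 extra days.
Each full week contributes one Friday: 52 so far.
The 2 extra days are Fri, Sat — 1 of them qualifies.
Total: 52 + 1 = 53.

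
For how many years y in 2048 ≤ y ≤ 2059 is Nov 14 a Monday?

1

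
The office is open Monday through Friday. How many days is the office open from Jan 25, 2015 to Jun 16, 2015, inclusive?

102 weekdays

Jan 25, 2015 is a Sunday.
That's 143 days from start to end, counting both.
143 = 7 × 20 + 3, so there are 20 full weeks plus 3 extra days.
Each full week contributes 5 weekdays (Mon–Fri): 20 × 5 = 100.
The 3 extra days are Sunday, Monday, Tuesday — 2 of them qualify.
Total: 100 + 2 = 102.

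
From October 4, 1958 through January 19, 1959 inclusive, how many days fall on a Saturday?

October 4, 1958 is a Saturday.
That's 108 days from start to end, counting both.
108 = 7 × 15 + 3, so there are 15 full weeks plus 3 extra days.
Each full week contributes one Saturday: 15 so far.
The 3 extra days are Saturday, Sunday, Monday — 1 of them qualifies.
Total: 15 + 1 = 16.

16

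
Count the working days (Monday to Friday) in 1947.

261 weekdays

1947-01-01 is a Wednesday.
The range spans 365 days (inclusive of both endpoints).
365 = 7 × 52 + 1, so there are 52 full weeks plus 1 extra day.
Each full week contributes 5 weekdays (Mon–Fri): 52 × 5 = 260.
The 1 extra day is Wed — 1 of them qualifies.
Total: 260 + 1 = 261.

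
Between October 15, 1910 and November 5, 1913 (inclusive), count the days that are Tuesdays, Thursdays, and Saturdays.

479

October 15, 1910 is a Saturday.
From October 15, 1910 to November 5, 1913 is 1118 days inclusive.
1118 = 7 × 159 + 5, so there are 159 full weeks plus 5 extra days.
Each full week contributes 3 days from the set (Tue, Thu, Sat): 159 × 3 = 477.
The 5 extra days are Sat, Sun, Mon, Tue, Wed — 2 of them qualify.
Total: 477 + 2 = 479.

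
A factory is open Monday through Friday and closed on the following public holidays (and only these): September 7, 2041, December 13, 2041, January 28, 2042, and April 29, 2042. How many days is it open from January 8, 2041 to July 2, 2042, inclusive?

384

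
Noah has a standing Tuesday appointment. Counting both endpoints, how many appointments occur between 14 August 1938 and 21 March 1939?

14 August 1938 is a Sunday.
That's 220 days from start to end, counting both.
220 = 7 × 31 + 3, so there are 31 full weeks plus 3 extra days.
Each full week contributes one Tuesday: 31 so far.
The 3 extra days are Sun, Mon, Tue — 1 of them qualifies.
Total: 31 + 1 = 32.

32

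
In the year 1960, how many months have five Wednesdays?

4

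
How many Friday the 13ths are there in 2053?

The 13th falls on a Friday when the month's 13th has weekday Fri.
Jan 13 is Mon; Feb 13 is Thu; Mar 13 is Thu; Apr 13 is Sun; May 13 is Tue; Jun 13 is Fri ✓; Jul 13 is Sun; Aug 13 is Wed; Sep 13 is Sat; Oct 13 is Mon; Nov 13 is Thu; Dec 13 is Sat.
Friday the 13ths: Jun.

1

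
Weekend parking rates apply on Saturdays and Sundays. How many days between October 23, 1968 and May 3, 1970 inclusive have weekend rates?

160

October 23, 1968 is a Wednesday.
The range spans 558 days (inclusive of both endpoints).
558 = 7 × 79 + 5, so there are 79 full weeks plus 5 extra days.
Each full week contributes 2 weekend days (Sat, Sun): 79 × 2 = 158.
The 5 extra days are Wednesday, Thursday, Friday, Saturday, Sunday — 2 of them qualify.
Total: 158 + 2 = 160.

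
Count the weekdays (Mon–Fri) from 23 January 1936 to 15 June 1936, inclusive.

103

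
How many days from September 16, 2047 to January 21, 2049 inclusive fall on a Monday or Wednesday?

142

September 16, 2047 is a Monday.
That's 494 days from start to end, counting both.
494 = 7 × 70 + 4, so there are 70 full weeks plus 4 extra days.
Each full week contributes 2 days from the set (Mon, Wed): 70 × 2 = 140.
The 4 extra days are Mon, Tue, Wed, Thu — 2 of them qualify.
Total: 140 + 2 = 142.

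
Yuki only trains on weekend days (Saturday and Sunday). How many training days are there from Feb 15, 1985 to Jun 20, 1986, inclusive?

Feb 15, 1985 is a Friday.
That's 491 days from start to end, counting both.
491 = 7 × 70 + 1, so there are 70 full weeks plus 1 extra day.
Each full week contributes 2 weekend days (Sat, Sun): 70 × 2 = 140.
The 1 extra day is Friday — none qualify.
Total: 140 + 0 = 140.

140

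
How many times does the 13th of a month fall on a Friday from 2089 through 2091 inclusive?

5

Friday-the-13ths by year:
2089: May
2090: Jan, Oct
2091: Apr, Jul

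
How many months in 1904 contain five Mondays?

4

A month has five Mondays exactly when Monday falls within its first (length − 28) days.
Jan: 31 days, starts Fri → 5 of Fri, Sat, Sun
Feb: 29 days, starts Mon → 5 of Mon ✓
Mar: 31 days, starts Tue → 5 of Tue, Wed, Thu
Apr: 30 days, starts Fri → 5 of Fri, Sat
May: 31 days, starts Sun → 5 of Sun, Mon, Tue ✓
Jun: 30 days, starts Wed → 5 of Wed, Thu
Jul: 31 days, starts Fri → 5 of Fri, Sat, Sun
Aug: 31 days, starts Mon → 5 of Mon, Tue, Wed ✓
Sep: 30 days, starts Thu → 5 of Thu, Fri
Oct: 31 days, starts Sat → 5 of Sat, Sun, Mon ✓
Nov: 30 days, starts Tue → 5 of Tue, Wed
Dec: 31 days, starts Thu → 5 of Thu, Fri, Sat
Months with five Mondays: Feb, May, Aug, Oct.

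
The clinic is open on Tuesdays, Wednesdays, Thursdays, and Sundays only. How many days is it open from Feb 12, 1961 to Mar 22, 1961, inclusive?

23

Feb 12, 1961 is a Sunday.
That's 39 days from start to end, counting both.
39 = 7 × 5 + 4, so there are 5 full weeks plus 4 extra days.
Each full week contributes 4 days from the set (Tue, Wed, Thu, Sun): 5 × 4 = 20.
The 4 extra days are Sun, Mon, Tue, Wed — 3 of them qualify.
Total: 20 + 3 = 23.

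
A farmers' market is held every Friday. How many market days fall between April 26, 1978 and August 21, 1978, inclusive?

17

April 26, 1978 is a Wednesday.
From April 26, 1978 to August 21, 1978 is 118 days inclusive.
118 = 7 × 16 + 6, so there are 16 full weeks plus 6 extra days.
Each full week contributes one Friday: 16 so far.
The 6 extra days are Wednesday, Thursday, Friday, Saturday, Sunday, Monday — 1 of them qualifies.
Total: 16 + 1 = 17.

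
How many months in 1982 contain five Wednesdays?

4

A month has five Wednesdays exactly when Wednesday falls within its first (length − 28) days.
Jan: 31 days, starts Fri → 5 of Fri, Sat, Sun
Feb: 28 days, starts Mon → 5 of (none)
Mar: 31 days, starts Mon → 5 of Mon, Tue, Wed ✓
Apr: 30 days, starts Thu → 5 of Thu, Fri
May: 31 days, starts Sat → 5 of Sat, Sun, Mon
Jun: 30 days, starts Tue → 5 of Tue, Wed ✓
Jul: 31 days, starts Thu → 5 of Thu, Fri, Sat
Aug: 31 days, starts Sun → 5 of Sun, Mon, Tue
Sep: 30 days, starts Wed → 5 of Wed, Thu ✓
Oct: 31 days, starts Fri → 5 of Fri, Sat, Sun
Nov: 30 days, starts Mon → 5 of Mon, Tue
Dec: 31 days, starts Wed → 5 of Wed, Thu, Fri ✓
Months with five Wednesdays: Mar, Jun, Sep, Dec.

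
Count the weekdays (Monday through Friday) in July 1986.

23 weekdays

Jul 1, 1986 is a Tuesday.
The range spans 31 days (inclusive of both endpoints).
31 = 7 × 4 + 3, so there are 4 full weeks plus 3 extra days.
Each full week contributes 5 weekdays (Mon–Fri): 4 × 5 = 20.
The 3 extra days are Tue, Wed, Thu — 3 of them qualify.
Total: 20 + 3 = 23.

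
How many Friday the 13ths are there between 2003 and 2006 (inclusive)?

6

Friday-the-13ths by year:
2003: Jun
2004: Feb, Aug
2005: May
2006: Jan, Oct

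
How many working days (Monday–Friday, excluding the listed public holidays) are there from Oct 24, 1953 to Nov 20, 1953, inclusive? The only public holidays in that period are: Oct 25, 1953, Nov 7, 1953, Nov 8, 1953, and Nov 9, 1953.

Oct 24, 1953 is a Saturday.
From Oct 24, 1953 to Nov 20, 1953 is 28 days inclusive.
28 = 7 × 4, so the span is exactly 4 full weeks.
Each full week contributes 5 weekdays (Mon–Fri): 4 × 5 = 20.
Total: 20.
Holidays: Oct 25, 1953 (Sun); Nov 7, 1953 (Sat); Nov 8, 1953 (Sun); Nov 9, 1953 (Mon).
1 of the 4 holidays fall on weekdays; the rest are weekends and were already excluded.
Business days: 20 − 1 = 19.

19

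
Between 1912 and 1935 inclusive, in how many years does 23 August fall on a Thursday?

4

Day of week of August 23 in each year:
1912: Fri, 1913: Sat, 1914: Sun, 1915: Mon, 1916: Wed, 1917: Thu ✓, 1918: Fri, 1919: Sat, 1920: Mon, 1921: Tue, 1922: Wed, 1923: Thu ✓, 1924: Sat, 1925: Sun, 1926: Mon, 1927: Tue, 1928: Thu ✓, 1929: Fri, 1930: Sat, 1931: Sun, 1932: Tue, 1933: Wed, 1934: Thu ✓, 1935: Fri
Thursdays: 1917, 1923, 1928, 1934.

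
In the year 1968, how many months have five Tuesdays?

5

A month has five Tuesdays exactly when Tuesday falls within its first (length − 28) days.
Jan: 31 days, starts Mon → 5 of Mon, Tue, Wed ✓
Feb: 29 days, starts Thu → 5 of Thu
Mar: 31 days, starts Fri → 5 of Fri, Sat, Sun
Apr: 30 days, starts Mon → 5 of Mon, Tue ✓
May: 31 days, starts Wed → 5 of Wed, Thu, Fri
Jun: 30 days, starts Sat → 5 of Sat, Sun
Jul: 31 days, starts Mon → 5 of Mon, Tue, Wed ✓
Aug: 31 days, starts Thu → 5 of Thu, Fri, Sat
Sep: 30 days, starts Sun → 5 of Sun, Mon
Oct: 31 days, starts Tue → 5 of Tue, Wed, Thu ✓
Nov: 30 days, starts Fri → 5 of Fri, Sat
Dec: 31 days, starts Sun → 5 of Sun, Mon, Tue ✓
Months with five Tuesdays: Jan, Apr, Jul, Oct, Dec.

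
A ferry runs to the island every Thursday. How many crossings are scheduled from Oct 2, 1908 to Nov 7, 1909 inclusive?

57

Oct 2, 1908 is a Friday.
From Oct 2, 1908 to Nov 7, 1909 is 402 days inclusive.
402 = 7 × 57 + 3, so there are 57 full weeks plus 3 extra days.
Each full week contributes one Thursday: 57 so far.
The 3 extra days are Friday, Saturday, Sunday — none qualify.
Total: 57 + 0 = 57.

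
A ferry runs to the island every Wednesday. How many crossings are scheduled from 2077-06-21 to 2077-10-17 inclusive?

17 Wednesdays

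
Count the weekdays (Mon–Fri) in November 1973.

22

1 November 1973 is a Thursday.
From 1 November 1973 to 30 November 1973 is 30 days inclusive.
30 = 7 × 4 + 2, so there are 4 full weeks plus 2 extra days.
Each full week contributes 5 weekdays (Mon–Fri): 4 × 5 = 20.
The 2 extra days are Thursday, Friday — 2 of them qualify.
Total: 20 + 2 = 22.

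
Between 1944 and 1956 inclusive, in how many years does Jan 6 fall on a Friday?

Day of week of January 6 in each year:
1944: Thu, 1945: Sat, 1946: Sun, 1947: Mon, 1948: Tue, 1949: Thu, 1950: Fri ✓, 1951: Sat, 1952: Sun, 1953: Tue, 1954: Wed, 1955: Thu, 1956: Fri ✓
Fridays: 1950, 1956.

2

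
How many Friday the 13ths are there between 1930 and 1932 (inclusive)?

Friday-the-13ths by year:
1930: Jun
1931: Feb, Mar, Nov
1932: May

5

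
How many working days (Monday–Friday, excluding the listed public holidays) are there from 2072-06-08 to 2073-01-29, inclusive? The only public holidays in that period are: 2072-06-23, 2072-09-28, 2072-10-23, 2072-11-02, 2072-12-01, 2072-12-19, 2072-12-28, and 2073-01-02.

2072-06-08 is a Wednesday.
That's 236 days from start to end, counting both.
236 = 7 × 33 + 5, so there are 33 full weeks plus 5 extra days.
Each full week contributes 5 weekdays (Mon–Fri): 33 × 5 = 165.
The 5 extra days are Wednesday, Thursday, Friday, Saturday, Sunday — 3 of them qualify.
Total: 165 + 3 = 168.
Holidays: 2072-06-23 (Thu); 2072-09-28 (Wed); 2072-10-23 (Sun); 2072-11-02 (Wed); 2072-12-01 (Thu); 2072-12-19 (Mon); 2072-12-28 (Wed); 2073-01-02 (Mon).
7 of the 8 holidays fall on weekdays; the rest are weekends and were already excluded.
Business days: 168 − 7 = 161.

161 working days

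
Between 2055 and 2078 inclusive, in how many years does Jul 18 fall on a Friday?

Day of week of July 18 in each year:
2055: Sun, 2056: Tue, 2057: Wed, 2058: Thu, 2059: Fri ✓, 2060: Sun, 2061: Mon, 2062: Tue, 2063: Wed, 2064: Fri ✓, 2065: Sat, 2066: Sun, 2067: Mon, 2068: Wed, 2069: Thu, 2070: Fri ✓, 2071: Sat, 2072: Mon, 2073: Tue, 2074: Wed, 2075: Thu, 2076: Sat, 2077: Sun, 2078: Mon
Fridays: 2059, 2064, 2070.

3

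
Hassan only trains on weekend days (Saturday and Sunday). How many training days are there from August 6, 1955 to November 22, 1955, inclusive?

August 6, 1955 is a Saturday.
The range spans 109 days (inclusive of both endpoints).
109 = 7 × 15 + 4, so there are 15 full weeks plus 4 extra days.
Each full week contributes 2 weekend days (Sat, Sun): 15 × 2 = 30.
The 4 extra days are Saturday, Sunday, Monday, Tuesday — 2 of them qualify.
Total: 30 + 2 = 32.

32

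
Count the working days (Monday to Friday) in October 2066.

21

2066-10-01 is a Friday.
The range spans 31 days (inclusive of both endpoints).
31 = 7 × 4 + 3, so there are 4 full weeks plus 3 extra days.
Each full week contributes 5 weekdays (Mon–Fri): 4 × 5 = 20.
The 3 extra days are Fri, Sat, Sun — 1 of them qualifies.
Total: 20 + 1 = 21.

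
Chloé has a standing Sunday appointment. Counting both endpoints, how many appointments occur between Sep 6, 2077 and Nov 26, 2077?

Sep 6, 2077 is a Monday.
From Sep 6, 2077 to Nov 26, 2077 is 82 days inclusive.
82 = 7 × 11 + 5, so there are 11 full weeks plus 5 extra days.
Each full week contributes one Sunday: 11 so far.
The 5 extra days are Monday, Tuesday, Wednesday, Thursday, Friday — none qualify.
Total: 11 + 0 = 11.

11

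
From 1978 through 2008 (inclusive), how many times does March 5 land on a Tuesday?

4

Day of week of March 5 in each year:
1978: Sun, 1979: Mon, 1980: Wed, 1981: Thu, 1982: Fri, 1983: Sat, 1984: Mon, 1985: Tue ✓, 1986: Wed, 1987: Thu, 1988: Sat, 1989: Sun, 1990: Mon, 1991: Tue ✓, 1992: Thu, 1993: Fri, 1994: Sat, 1995: Sun, 1996: Tue ✓, 1997: Wed, 1998: Thu, 1999: Fri, 2000: Sun, 2001: Mon, 2002: Tue ✓, 2003: Wed, 2004: Fri, 2005: Sat, 2006: Sun, 2007: Mon, 2008: Wed
Tuesdays: 1985, 1991, 1996, 2002.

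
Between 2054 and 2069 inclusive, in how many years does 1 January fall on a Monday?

Day of week of January 1 in each year:
2054: Thu, 2055: Fri, 2056: Sat, 2057: Mon ✓, 2058: Tue, 2059: Wed, 2060: Thu, 2061: Sat, 2062: Sun, 2063: Mon ✓, 2064: Tue, 2065: Thu, 2066: Fri, 2067: Sat, 2068: Sun, 2069: Tue
Mondays: 2057, 2063.

2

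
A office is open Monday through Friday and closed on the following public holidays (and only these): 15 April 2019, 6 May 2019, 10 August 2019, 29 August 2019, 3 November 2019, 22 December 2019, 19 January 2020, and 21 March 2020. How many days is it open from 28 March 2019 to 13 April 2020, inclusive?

270 business days

28 March 2019 is a Thursday.
The range spans 383 days (inclusive of both endpoints).
383 = 7 × 54 + 5, so there are 54 full weeks plus 5 extra days.
Each full week contributes 5 weekdays (Mon–Fri): 54 × 5 = 270.
The 5 extra days are Thursday, Friday, Saturday, Sunday, Monday — 3 of them qualify.
Total: 270 + 3 = 273.
Holidays: 15 April 2019 (Mon); 6 May 2019 (Mon); 10 August 2019 (Sat); 29 August 2019 (Thu); 3 November 2019 (Sun); 22 December 2019 (Sun); 19 January 2020 (Sun); 21 March 2020 (Sat).
3 of the 8 holidays fall on weekdays; the rest are weekends and were already excluded.
Business days: 273 − 3 = 270.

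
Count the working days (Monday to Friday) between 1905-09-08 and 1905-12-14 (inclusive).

1905-09-08 is a Friday.
The range spans 98 days (inclusive of both endpoints).
98 = 7 × 14, so the span is exactly 14 full weeks.
Each full week contributes 5 weekdays (Mon–Fri): 14 × 5 = 70.

70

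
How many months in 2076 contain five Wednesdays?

A month has five Wednesdays exactly when Wednesday falls within its first (length − 28) days.
Jan: 31 days, starts Wed → 5 of Wed, Thu, Fri ✓
Feb: 29 days, starts Sat → 5 of Sat
Mar: 31 days, starts Sun → 5 of Sun, Mon, Tue
Apr: 30 days, starts Wed → 5 of Wed, Thu ✓
May: 31 days, starts Fri → 5 of Fri, Sat, Sun
Jun: 30 days, starts Mon → 5 of Mon, Tue
Jul: 31 days, starts Wed → 5 of Wed, Thu, Fri ✓
Aug: 31 days, starts Sat → 5 of Sat, Sun, Mon
Sep: 30 days, starts Tue → 5 of Tue, Wed ✓
Oct: 31 days, starts Thu → 5 of Thu, Fri, Sat
Nov: 30 days, starts Sun → 5 of Sun, Mon
Dec: 31 days, starts Tue → 5 of Tue, Wed, Thu ✓
Months with five Wednesdays: Jan, Apr, Jul, Sep, Dec.

5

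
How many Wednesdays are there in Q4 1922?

Oct 1, 1922 is a Sunday.
The range spans 92 days (inclusive of both endpoints).
92 = 7 × 13 + 1, so there are 13 full weeks plus 1 extra day.
Each full week contributes one Wednesday: 13 so far.
The 1 extra day is Sunday — none qualify.
Total: 13 + 0 = 13.

13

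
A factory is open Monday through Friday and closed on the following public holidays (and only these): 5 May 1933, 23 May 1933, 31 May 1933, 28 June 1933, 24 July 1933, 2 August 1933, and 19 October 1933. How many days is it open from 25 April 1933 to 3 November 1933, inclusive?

132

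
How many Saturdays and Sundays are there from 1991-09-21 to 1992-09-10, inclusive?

1991-09-21 is a Saturday.
That's 356 days from start to end, counting both.
356 = 7 × 50 + 6, so there are 50 full weeks plus 6 extra days.
Each full week contributes 2 weekend days (Sat, Sun): 50 × 2 = 100.
The 6 extra days are Saturday, Sunday, Monday, Tuesday, Wednesday, Thursday — 2 of them qualify.
Total: 100 + 2 = 102.

102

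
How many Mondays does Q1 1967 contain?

13

1 January 1967 is a Sunday.
From 1 January 1967 to 31 March 1967 is 90 days inclusive.
90 = 7 × 12 + 6, so there are 12 full weeks plus 6 extra days.
Each full week contributes one Monday: 12 so far.
The 6 extra days are Sunday, Monday, Tuesday, Wednesday, Thursday, Friday — 1 of them qualifies.
Total: 12 + 1 = 13.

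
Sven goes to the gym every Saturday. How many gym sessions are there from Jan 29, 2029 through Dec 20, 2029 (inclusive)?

Jan 29, 2029 is a Monday.
The range spans 326 days (inclusive of both endpoints).
326 = 7 × 46 + 4, so there are 46 full weeks plus 4 extra days.
Each full week contributes one Saturday: 46 so far.
The 4 extra days are Mon, Tue, Wed, Thu — none qualify.
Total: 46 + 0 = 46.

46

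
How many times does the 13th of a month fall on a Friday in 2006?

2

The 13th falls on a Friday when the month's 13th has weekday Fri.
Jan 13 is Fri ✓; Feb 13 is Mon; Mar 13 is Mon; Apr 13 is Thu; May 13 is Sat; Jun 13 is Tue; Jul 13 is Thu; Aug 13 is Sun; Sep 13 is Wed; Oct 13 is Fri ✓; Nov 13 is Mon; Dec 13 is Wed.
Friday the 13ths: Jan, Oct.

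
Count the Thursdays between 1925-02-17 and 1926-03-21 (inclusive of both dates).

1925-02-17 is a Tuesday.
From 1925-02-17 to 1926-03-21 is 398 days inclusive.
398 = 7 × 56 + 6, so there are 56 full weeks plus 6 extra days.
Each full week contributes one Thursday: 56 so far.
The 6 extra days are Tue, Wed, Thu, Fri, Sat, Sun — 1 of them qualifies.
Total: 56 + 1 = 57.

57 Thursdays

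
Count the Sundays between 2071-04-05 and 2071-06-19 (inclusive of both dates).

11 Sundays

2071-04-05 is a Sunday.
The range spans 76 days (inclusive of both endpoints).
76 = 7 × 10 + 6, so there are 10 full weeks plus 6 extra days.
Each full week contributes one Sunday: 10 so far.
The 6 extra days are Sun, Mon, Tue, Wed, Thu, Fri — 1 of them qualifies.
Total: 10 + 1 = 11.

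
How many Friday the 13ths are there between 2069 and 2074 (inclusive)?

Friday-the-13ths by year:
2069: Sep, Dec
2070: Jun
2071: Feb, Mar, Nov
2072: May
2073: Jan, Oct
2074: Apr, Jul

11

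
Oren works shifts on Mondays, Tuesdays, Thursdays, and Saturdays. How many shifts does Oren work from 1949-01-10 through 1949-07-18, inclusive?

1949-01-10 is a Monday.
From 1949-01-10 to 1949-07-18 is 190 days inclusive.
190 = 7 × 27 + 1, so there are 27 full weeks plus 1 extra day.
Each full week contributes 4 days from the set (Mon, Tue, Thu, Sat): 27 × 4 = 108.
The 1 extra day is Monday — 1 of them qualifies.
Total: 108 + 1 = 109.

109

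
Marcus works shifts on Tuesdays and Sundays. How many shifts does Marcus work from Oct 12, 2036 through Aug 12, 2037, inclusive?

88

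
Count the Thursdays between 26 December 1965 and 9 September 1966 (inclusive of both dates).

26 December 1965 is a Sunday.
From 26 December 1965 to 9 September 1966 is 258 days inclusive.
258 = 7 × 36 + 6, so there are 36 full weeks plus 6 extra days.
Each full week contributes one Thursday: 36 so far.
The 6 extra days are Sunday, Monday, Tuesday, Wednesday, Thursday, Friday — 1 of them qualifies.
Total: 36 + 1 = 37.

37 Thursdays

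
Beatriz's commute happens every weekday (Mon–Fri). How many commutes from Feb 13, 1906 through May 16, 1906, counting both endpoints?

67 weekdays

Feb 13, 1906 is a Tuesday.
From Feb 13, 1906 to May 16, 1906 is 93 days inclusive.
93 = 7 × 13 + 2, so there are 13 full weeks plus 2 extra days.
Each full week contributes 5 weekdays (Mon–Fri): 13 × 5 = 65.
The 2 extra days are Tue, Wed — 2 of them qualify.
Total: 65 + 2 = 67.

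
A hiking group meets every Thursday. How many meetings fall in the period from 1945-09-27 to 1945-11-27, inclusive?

1945-09-27 is a Thursday.
From 1945-09-27 to 1945-11-27 is 62 days inclusive.
62 = 7 × 8 + 6, so there are 8 full weeks plus 6 extra days.
Each full week contributes one Thursday: 8 so far.
The 6 extra days are Thursday, Friday, Saturday, Sunday, Monday, Tuesday — 1 of them qualifies.
Total: 8 + 1 = 9.

9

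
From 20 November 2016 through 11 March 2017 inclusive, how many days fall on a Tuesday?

20 November 2016 is a Sunday.
The range spans 112 days (inclusive of both endpoints).
112 = 7 × 16, so the span is exactly 16 full weeks.
Each full week contributes one Tuesday: 16 so far.
Total: 16.

16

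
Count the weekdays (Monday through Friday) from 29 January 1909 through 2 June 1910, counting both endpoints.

350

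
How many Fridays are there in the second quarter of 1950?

13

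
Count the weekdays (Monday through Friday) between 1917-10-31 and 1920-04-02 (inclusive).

633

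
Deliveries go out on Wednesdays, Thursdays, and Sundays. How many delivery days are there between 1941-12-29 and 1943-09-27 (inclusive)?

1941-12-29 is a Monday.
That's 638 days from start to end, counting both.
638 = 7 × 91 + 1, so there are 91 full weeks plus 1 extra day.
Each full week contributes 3 days from the set (Wed, Thu, Sun): 91 × 3 = 273.
The 1 extra day is Mon — none qualify.
Total: 273 + 0 = 273.

273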